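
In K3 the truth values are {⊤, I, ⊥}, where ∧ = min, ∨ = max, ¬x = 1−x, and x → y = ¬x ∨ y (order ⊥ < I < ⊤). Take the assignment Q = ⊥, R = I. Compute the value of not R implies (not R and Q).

I

not R = not I = I
not R = not I = I
not R and Q = I and ⊥ = ⊥
not R implies (not R and Q) = I implies ⊥ = I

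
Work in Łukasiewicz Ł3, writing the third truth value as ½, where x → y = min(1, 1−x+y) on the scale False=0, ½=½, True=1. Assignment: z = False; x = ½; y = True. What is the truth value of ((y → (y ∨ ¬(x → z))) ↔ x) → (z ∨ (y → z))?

½

x → z = ½ → False = ½  [min(1, 1−½+0)]
¬(x → z) = ¬½ = ½
y ∨ ¬(x → z) = True ∨ ½ = True
y → (y ∨ ¬(x → z)) = True → True = True
(y → (y ∨ ¬(x → z))) ↔ x = True ↔ ½ = ½
y → z = True → False = False
z ∨ (y → z) = False ∨ False = False
((y → (y ∨ ¬(x → z))) ↔ x) → (z ∨ (y → z)) = ½ → False = ½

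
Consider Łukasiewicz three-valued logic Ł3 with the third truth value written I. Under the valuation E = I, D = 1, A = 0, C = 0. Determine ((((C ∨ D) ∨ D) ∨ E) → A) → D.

C ∨ D = 0 ∨ 1 = 1
(C ∨ D) ∨ D = 1 ∨ 1 = 1
((C ∨ D) ∨ D) ∨ E = 1 ∨ I = 1
(((C ∨ D) ∨ D) ∨ E) → A = 1 → 0 = 0
((((C ∨ D) ∨ D) ∨ E) → A) → D = 0 → 1 = 1

1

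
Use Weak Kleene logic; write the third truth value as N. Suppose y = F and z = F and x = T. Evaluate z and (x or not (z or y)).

z or y = F or F = F
not (z or y) = not F = T
x or not (z or y) = T or T = T
z and (x or not (z or y)) = F and T = F

F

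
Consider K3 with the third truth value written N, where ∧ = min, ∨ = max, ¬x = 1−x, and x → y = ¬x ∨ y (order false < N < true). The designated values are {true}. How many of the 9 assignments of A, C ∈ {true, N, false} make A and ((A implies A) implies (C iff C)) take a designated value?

Designated under: (A=true, C=true); (A=true, C=false).

2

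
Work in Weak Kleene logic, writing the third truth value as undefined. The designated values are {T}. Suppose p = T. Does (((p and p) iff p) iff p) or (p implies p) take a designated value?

p and p = T and T = T
(p and p) iff p = T iff T = T
((p and p) iff p) iff p = T iff T = T
p implies p = T implies T = T
(((p and p) iff p) iff p) or (p implies p) = T or T = T
T ∈ {T}.

Yes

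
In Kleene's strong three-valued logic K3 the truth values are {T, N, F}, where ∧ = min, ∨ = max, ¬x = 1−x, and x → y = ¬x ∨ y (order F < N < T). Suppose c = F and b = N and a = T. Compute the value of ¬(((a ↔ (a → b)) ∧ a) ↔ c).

N

a → b = T → N = N  [¬T ∨ N]
a ↔ (a → b) = T ↔ N = N
(a ↔ (a → b)) ∧ a = N ∧ T = N
((a ↔ (a → b)) ∧ a) ↔ c = N ↔ F = N
¬(((a ↔ (a → b)) ∧ a) ↔ c) = ¬N = N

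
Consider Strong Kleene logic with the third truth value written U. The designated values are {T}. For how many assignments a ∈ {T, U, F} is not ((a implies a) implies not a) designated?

a=T: T ✓
a=U: U ·
a=F: F ·

1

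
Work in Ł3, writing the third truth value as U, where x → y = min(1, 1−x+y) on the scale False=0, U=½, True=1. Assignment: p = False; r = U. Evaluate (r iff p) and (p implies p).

U

r iff p = U iff False = U  [1 − |½−0|]
p implies p = False implies False = True
(r iff p) and (p implies p) = U and True = U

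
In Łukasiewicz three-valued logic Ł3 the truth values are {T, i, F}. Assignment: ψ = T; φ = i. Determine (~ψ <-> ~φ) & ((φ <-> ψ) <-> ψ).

~ψ = ~T = F
~φ = ~i = i
~ψ <-> ~φ = F <-> i = i  [1 − |0−½|]
φ <-> ψ = i <-> T = i
(φ <-> ψ) <-> ψ = i <-> T = i
(~ψ <-> ~φ) & ((φ <-> ψ) <-> ψ) = i & i = i

i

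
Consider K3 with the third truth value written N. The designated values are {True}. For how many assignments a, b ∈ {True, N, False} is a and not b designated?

Designated under: (a=True, b=False).

1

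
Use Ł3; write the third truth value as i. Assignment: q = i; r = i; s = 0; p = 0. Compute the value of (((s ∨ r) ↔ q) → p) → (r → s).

s ∨ r = 0 ∨ i = i
(s ∨ r) ↔ q = i ↔ i = 1  [1 − |½−½|]
((s ∨ r) ↔ q) → p = 1 → 0 = 0
r → s = i → 0 = i
(((s ∨ r) ↔ q) → p) → (r → s) = 0 → i = 1

1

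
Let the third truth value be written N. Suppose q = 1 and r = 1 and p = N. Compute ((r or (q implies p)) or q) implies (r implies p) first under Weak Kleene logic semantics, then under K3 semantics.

In Weak Kleene logic: q implies p = 1 implies N = N
r or (q implies p) = 1 or N = N
(r or (q implies p)) or q = N or 1 = N
r implies p = 1 implies N = N
((r or (q implies p)) or q) implies (r implies p) = N implies N = N
In K3: q implies p = 1 implies N = N  [not 1 or N]
r or (q implies p) = 1 or N = 1
(r or (q implies p)) or q = 1 or 1 = 1
r implies p = 1 implies N = N
((r or (q implies p)) or q) implies (r implies p) = 1 implies N = N

N; N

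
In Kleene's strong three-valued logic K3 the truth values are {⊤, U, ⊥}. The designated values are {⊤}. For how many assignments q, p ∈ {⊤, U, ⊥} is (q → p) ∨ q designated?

Of the 9 assignments, 7 give a value in {⊤}.

7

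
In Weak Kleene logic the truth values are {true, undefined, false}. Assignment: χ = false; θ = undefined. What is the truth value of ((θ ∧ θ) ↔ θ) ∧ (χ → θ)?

θ ∧ θ = undefined ∧ undefined = undefined
(θ ∧ θ) ↔ θ = undefined ↔ undefined = undefined
χ → θ = false → undefined = undefined  [any arg is the third value ⇒ result is the third value]
((θ ∧ θ) ↔ θ) ∧ (χ → θ) = undefined ∧ undefined = undefined

undefined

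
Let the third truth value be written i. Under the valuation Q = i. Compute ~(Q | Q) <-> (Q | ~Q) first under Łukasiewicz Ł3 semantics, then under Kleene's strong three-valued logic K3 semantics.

true; i

In Łukasiewicz Ł3: Q | Q = i | i = i
~(Q | Q) = ~i = i
~Q = ~i = i
Q | ~Q = i | i = i
~(Q | Q) <-> (Q | ~Q) = i <-> i = true  [1 − |½−½|]
In Kleene's strong three-valued logic K3: Q | Q = i | i = i
~(Q | Q) = ~i = i
~Q = ~i = i
Q | ~Q = i | i = i
~(Q | Q) <-> (Q | ~Q) = i <-> i = i
They differ because Łukasiewicz Ł3 and Kleene's strong three-valued logic K3 treat i differently under implication.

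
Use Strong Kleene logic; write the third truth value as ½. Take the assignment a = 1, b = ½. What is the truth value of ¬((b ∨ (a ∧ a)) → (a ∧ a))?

a ∧ a = 1 ∧ 1 = 1
b ∨ (a ∧ a) = ½ ∨ 1 = 1
a ∧ a = 1 ∧ 1 = 1
(b ∨ (a ∧ a)) → (a ∧ a) = 1 → 1 = 1
¬((b ∨ (a ∧ a)) → (a ∧ a)) = ¬1 = 0

0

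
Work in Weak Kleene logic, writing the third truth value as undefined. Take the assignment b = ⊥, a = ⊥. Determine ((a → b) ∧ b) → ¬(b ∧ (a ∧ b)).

⊤

a → b = ⊥ → ⊥ = ⊤
(a → b) ∧ b = ⊤ ∧ ⊥ = ⊥
a ∧ b = ⊥ ∧ ⊥ = ⊥
b ∧ (a ∧ b) = ⊥ ∧ ⊥ = ⊥
¬(b ∧ (a ∧ b)) = ¬⊥ = ⊤
((a → b) ∧ b) → ¬(b ∧ (a ∧ b)) = ⊥ → ⊤ = ⊤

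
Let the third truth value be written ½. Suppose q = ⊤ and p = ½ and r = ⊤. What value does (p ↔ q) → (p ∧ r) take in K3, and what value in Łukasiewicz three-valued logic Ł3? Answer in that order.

In K3: p ↔ q = ½ ↔ ⊤ = ½
p ∧ r = ½ ∧ ⊤ = ½
(p ↔ q) → (p ∧ r) = ½ → ½ = ½  [¬½ ∨ ½]
In Łukasiewicz three-valued logic Ł3: p ↔ q = ½ ↔ ⊤ = ½  [1 − |½−1|]
p ∧ r = ½ ∧ ⊤ = ½
(p ↔ q) → (p ∧ r) = ½ → ½ = ⊤
They differ because K3 and Łukasiewicz three-valued logic Ł3 treat ½ differently under implication.

½; ⊤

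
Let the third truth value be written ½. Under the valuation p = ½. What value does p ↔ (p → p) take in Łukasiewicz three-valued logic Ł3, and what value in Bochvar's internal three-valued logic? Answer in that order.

In Łukasiewicz three-valued logic Ł3: p → p = ½ → ½ = T  [min(1, 1−½+½)]
p ↔ (p → p) = ½ ↔ T = ½
In Bochvar's internal three-valued logic: p → p = ½ → ½ = ½  [any arg is the third value ⇒ result is the third value]
p ↔ (p → p) = ½ ↔ ½ = ½

½; ½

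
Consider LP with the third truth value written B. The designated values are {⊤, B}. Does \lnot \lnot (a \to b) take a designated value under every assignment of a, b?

No

Countermodel: a=⊤, b=⊥ gives ⊥, which is not designated.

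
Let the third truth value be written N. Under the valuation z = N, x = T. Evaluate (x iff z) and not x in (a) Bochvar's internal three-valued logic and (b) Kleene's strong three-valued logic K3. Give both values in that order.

In Bochvar's internal three-valued logic: x iff z = T iff N = N
not x = not T = F
(x iff z) and not x = N and F = N
In Kleene's strong three-valued logic K3: x iff z = T iff N = N
not x = not T = F
(x iff z) and not x = N and F = F
They differ because Bochvar's internal three-valued logic and Kleene's strong three-valued logic K3 treat N differently under the binary connectives.

N; F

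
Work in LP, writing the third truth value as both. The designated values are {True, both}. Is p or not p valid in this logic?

Every assignment of p over {True, both, False} gives a value in {True, both}.
In particular, with p=both: p or not p = both.

Yes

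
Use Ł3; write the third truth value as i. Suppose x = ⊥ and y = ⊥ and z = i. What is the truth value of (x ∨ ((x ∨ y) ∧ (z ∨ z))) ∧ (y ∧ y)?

x ∨ y = ⊥ ∨ ⊥ = ⊥
z ∨ z = i ∨ i = i
(x ∨ y) ∧ (z ∨ z) = ⊥ ∧ i = ⊥
x ∨ ((x ∨ y) ∧ (z ∨ z)) = ⊥ ∨ ⊥ = ⊥
y ∧ y = ⊥ ∧ ⊥ = ⊥
(x ∨ ((x ∨ y) ∧ (z ∨ z))) ∧ (y ∧ y) = ⊥ ∧ ⊥ = ⊥

⊥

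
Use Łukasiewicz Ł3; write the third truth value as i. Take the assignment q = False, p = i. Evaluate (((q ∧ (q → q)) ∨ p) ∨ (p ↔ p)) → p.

q → q = False → False = True
q ∧ (q → q) = False ∧ True = False
(q ∧ (q → q)) ∨ p = False ∨ i = i
p ↔ p = i ↔ i = True  [1 − |½−½|]
((q ∧ (q → q)) ∨ p) ∨ (p ↔ p) = i ∨ True = True
(((q ∧ (q → q)) ∨ p) ∨ (p ↔ p)) → p = True → i = i

i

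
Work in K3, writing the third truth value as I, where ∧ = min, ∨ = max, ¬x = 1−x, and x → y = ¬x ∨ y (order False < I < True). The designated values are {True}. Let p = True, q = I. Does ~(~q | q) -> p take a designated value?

Yes

~q = ~I = I
~q | q = I | I = I
~(~q | q) = ~I = I
~(~q | q) -> p = I -> True = True  [~I | True]
True ∈ {True}.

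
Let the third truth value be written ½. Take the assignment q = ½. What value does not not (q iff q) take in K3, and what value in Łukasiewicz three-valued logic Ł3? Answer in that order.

In K3: q iff q = ½ iff ½ = ½
not (q iff q) = not ½ = ½
not not (q iff q) = not ½ = ½
In Łukasiewicz three-valued logic Ł3: q iff q = ½ iff ½ = ⊤  [1 − |½−½|]
not (q iff q) = not ⊤ = ⊥
not not (q iff q) = not ⊥ = ⊤
They differ because K3 and Łukasiewicz three-valued logic Ł3 treat ½ differently under implication.

½; ⊤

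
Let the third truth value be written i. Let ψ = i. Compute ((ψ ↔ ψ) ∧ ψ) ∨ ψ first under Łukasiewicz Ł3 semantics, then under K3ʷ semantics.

In Łukasiewicz Ł3: ψ ↔ ψ = i ↔ i = 1  [1 − |½−½|]
(ψ ↔ ψ) ∧ ψ = 1 ∧ i = i
((ψ ↔ ψ) ∧ ψ) ∨ ψ = i ∨ i = i
In K3ʷ: ψ ↔ ψ = i ↔ i = i
(ψ ↔ ψ) ∧ ψ = i ∧ i = i
((ψ ↔ ψ) ∧ ψ) ∨ ψ = i ∨ i = i

i; i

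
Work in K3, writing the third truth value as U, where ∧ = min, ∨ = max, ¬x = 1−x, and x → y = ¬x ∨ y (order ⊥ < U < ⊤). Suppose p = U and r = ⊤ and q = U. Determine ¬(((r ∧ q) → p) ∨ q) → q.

r ∧ q = ⊤ ∧ U = U
(r ∧ q) → p = U → U = U  [¬U ∨ U]
((r ∧ q) → p) ∨ q = U ∨ U = U
¬(((r ∧ q) → p) ∨ q) = ¬U = U
¬(((r ∧ q) → p) ∨ q) → q = U → U = U

U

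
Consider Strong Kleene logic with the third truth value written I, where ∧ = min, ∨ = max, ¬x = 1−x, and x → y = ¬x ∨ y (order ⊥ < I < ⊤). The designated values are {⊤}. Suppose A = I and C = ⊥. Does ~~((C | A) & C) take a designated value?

C | A = ⊥ | I = I
(C | A) & C = I & ⊥ = ⊥
~((C | A) & C) = ~⊥ = ⊤
~~((C | A) & C) = ~⊤ = ⊥
⊥ ∉ {⊤}.

No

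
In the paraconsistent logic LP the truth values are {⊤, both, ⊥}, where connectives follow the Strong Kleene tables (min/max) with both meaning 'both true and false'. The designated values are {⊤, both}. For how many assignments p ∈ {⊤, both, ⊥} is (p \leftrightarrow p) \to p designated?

p=⊤: ⊤ ✓
p=both: both ✓
p=⊥: ⊥ ·

2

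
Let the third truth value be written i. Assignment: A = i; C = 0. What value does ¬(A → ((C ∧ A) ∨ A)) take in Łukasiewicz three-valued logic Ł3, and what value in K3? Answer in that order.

In Łukasiewicz three-valued logic Ł3: C ∧ A = 0 ∧ i = 0
(C ∧ A) ∨ A = 0 ∨ i = i
A → ((C ∧ A) ∨ A) = i → i = 1
¬(A → ((C ∧ A) ∨ A)) = ¬1 = 0
In K3: C ∧ A = 0 ∧ i = 0
(C ∧ A) ∨ A = 0 ∨ i = i
A → ((C ∧ A) ∨ A) = i → i = i  [¬i ∨ i]
¬(A → ((C ∧ A) ∨ A)) = ¬i = i
They differ because Łukasiewicz three-valued logic Ł3 and K3 treat i differently under implication.

0; i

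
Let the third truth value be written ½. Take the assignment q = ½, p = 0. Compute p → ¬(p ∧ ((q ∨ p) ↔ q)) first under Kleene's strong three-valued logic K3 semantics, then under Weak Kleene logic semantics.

1; ½

In Kleene's strong three-valued logic K3: q ∨ p = ½ ∨ 0 = ½
(q ∨ p) ↔ q = ½ ↔ ½ = ½
p ∧ ((q ∨ p) ↔ q) = 0 ∧ ½ = 0
¬(p ∧ ((q ∨ p) ↔ q)) = ¬0 = 1
p → ¬(p ∧ ((q ∨ p) ↔ q)) = 0 → 1 = 1
In Weak Kleene logic: q ∨ p = ½ ∨ 0 = ½
(q ∨ p) ↔ q = ½ ↔ ½ = ½
p ∧ ((q ∨ p) ↔ q) = 0 ∧ ½ = ½
¬(p ∧ ((q ∨ p) ↔ q)) = ¬½ = ½
p → ¬(p ∧ ((q ∨ p) ↔ q)) = 0 → ½ = ½  [any arg is the third value ⇒ result is the third value]
They differ because Kleene's strong three-valued logic K3 and Weak Kleene logic treat ½ differently under the binary connectives.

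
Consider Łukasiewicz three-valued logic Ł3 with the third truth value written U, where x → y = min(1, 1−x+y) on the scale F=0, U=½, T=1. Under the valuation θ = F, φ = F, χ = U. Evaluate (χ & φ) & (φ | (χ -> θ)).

χ & φ = U & F = F
χ -> θ = U -> F = U  [min(1, 1−½+0)]
φ | (χ -> θ) = F | U = U
(χ & φ) & (φ | (χ -> θ)) = F & U = F

F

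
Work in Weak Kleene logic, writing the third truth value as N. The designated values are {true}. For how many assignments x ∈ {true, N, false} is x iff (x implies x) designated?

x=true: true ✓
x=N: N ·
x=false: false ·

1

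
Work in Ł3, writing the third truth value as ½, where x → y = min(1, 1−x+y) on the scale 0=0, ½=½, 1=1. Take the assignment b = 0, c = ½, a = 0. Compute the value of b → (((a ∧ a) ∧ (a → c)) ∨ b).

a ∧ a = 0 ∧ 0 = 0
a → c = 0 → ½ = 1
(a ∧ a) ∧ (a → c) = 0 ∧ 1 = 0
((a ∧ a) ∧ (a → c)) ∨ b = 0 ∨ 0 = 0
b → (((a ∧ a) ∧ (a → c)) ∨ b) = 0 → 0 = 1

1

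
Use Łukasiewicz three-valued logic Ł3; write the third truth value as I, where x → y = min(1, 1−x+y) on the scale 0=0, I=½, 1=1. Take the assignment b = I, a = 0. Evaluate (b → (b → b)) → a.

b → b = I → I = 1
b → (b → b) = I → 1 = 1
(b → (b → b)) → a = 1 → 0 = 0

0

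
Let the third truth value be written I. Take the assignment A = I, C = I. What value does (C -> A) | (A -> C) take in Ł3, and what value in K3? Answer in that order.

In Ł3: C -> A = I -> I = 1  [min(1, 1−½+½)]
A -> C = I -> I = 1
(C -> A) | (A -> C) = 1 | 1 = 1
In K3: C -> A = I -> I = I  [~I | I]
A -> C = I -> I = I
(C -> A) | (A -> C) = I | I = I
They differ because Ł3 and K3 treat I differently under implication.

1; I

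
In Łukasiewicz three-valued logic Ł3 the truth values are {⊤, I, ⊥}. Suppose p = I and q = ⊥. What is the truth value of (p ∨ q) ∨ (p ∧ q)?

p ∨ q = I ∨ ⊥ = I
p ∧ q = I ∧ ⊥ = ⊥
(p ∨ q) ∨ (p ∧ q) = I ∨ ⊥ = I

I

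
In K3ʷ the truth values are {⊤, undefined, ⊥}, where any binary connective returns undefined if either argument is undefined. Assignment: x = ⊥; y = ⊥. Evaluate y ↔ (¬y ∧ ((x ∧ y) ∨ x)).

⊤

¬y = ¬⊥ = ⊤
x ∧ y = ⊥ ∧ ⊥ = ⊥
(x ∧ y) ∨ x = ⊥ ∨ ⊥ = ⊥
¬y ∧ ((x ∧ y) ∨ x) = ⊤ ∧ ⊥ = ⊥
y ↔ (¬y ∧ ((x ∧ y) ∨ x)) = ⊥ ↔ ⊥ = ⊤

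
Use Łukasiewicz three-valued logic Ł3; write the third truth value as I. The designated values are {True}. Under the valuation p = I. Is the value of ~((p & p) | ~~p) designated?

No

p & p = I & I = I
~p = ~I = I
~~p = ~I = I
(p & p) | ~~p = I | I = I
~((p & p) | ~~p) = ~I = I
I ∉ {True}.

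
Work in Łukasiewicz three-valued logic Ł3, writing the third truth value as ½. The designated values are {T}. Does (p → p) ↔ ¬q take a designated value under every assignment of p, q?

No

Countermodel: p=T, q=T gives F, which is not designated.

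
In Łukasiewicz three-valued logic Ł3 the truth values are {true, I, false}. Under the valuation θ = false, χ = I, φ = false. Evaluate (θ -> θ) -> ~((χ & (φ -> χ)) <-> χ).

false

θ -> θ = false -> false = true
φ -> χ = false -> I = true  [min(1, 1−0+½)]
χ & (φ -> χ) = I & true = I
(χ & (φ -> χ)) <-> χ = I <-> I = true
~((χ & (φ -> χ)) <-> χ) = ~true = false
(θ -> θ) -> ~((χ & (φ -> χ)) <-> χ) = true -> false = false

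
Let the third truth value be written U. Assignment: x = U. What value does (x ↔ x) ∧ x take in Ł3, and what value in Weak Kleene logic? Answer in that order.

In Ł3: x ↔ x = U ↔ U = 1  [1 − |½−½|]
(x ↔ x) ∧ x = 1 ∧ U = U
In Weak Kleene logic: x ↔ x = U ↔ U = U
(x ↔ x) ∧ x = U ∧ U = U

U; U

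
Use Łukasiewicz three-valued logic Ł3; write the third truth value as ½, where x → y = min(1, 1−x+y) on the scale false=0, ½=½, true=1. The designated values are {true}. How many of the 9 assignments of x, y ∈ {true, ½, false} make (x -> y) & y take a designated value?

3

Designated under: (x=true, y=true); (x=½, y=true); (x=false, y=true).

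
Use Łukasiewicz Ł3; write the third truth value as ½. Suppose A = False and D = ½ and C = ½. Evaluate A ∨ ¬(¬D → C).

False

¬D = ¬½ = ½
¬D → C = ½ → ½ = True  [min(1, 1−½+½)]
¬(¬D → C) = ¬True = False
A ∨ ¬(¬D → C) = False ∨ False = False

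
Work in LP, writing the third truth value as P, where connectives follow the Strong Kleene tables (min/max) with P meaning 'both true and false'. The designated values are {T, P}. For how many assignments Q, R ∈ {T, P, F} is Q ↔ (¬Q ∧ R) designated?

Of the 9 assignments, 5 give a value in {T, P}.

5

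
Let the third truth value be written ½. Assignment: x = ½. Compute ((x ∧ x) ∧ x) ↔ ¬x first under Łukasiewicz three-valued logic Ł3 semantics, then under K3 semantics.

True; ½

In Łukasiewicz three-valued logic Ł3: x ∧ x = ½ ∧ ½ = ½
(x ∧ x) ∧ x = ½ ∧ ½ = ½
¬x = ¬½ = ½
((x ∧ x) ∧ x) ↔ ¬x = ½ ↔ ½ = True  [1 − |½−½|]
In K3: x ∧ x = ½ ∧ ½ = ½
(x ∧ x) ∧ x = ½ ∧ ½ = ½
¬x = ¬½ = ½
((x ∧ x) ∧ x) ↔ ¬x = ½ ↔ ½ = ½
They differ because Łukasiewicz three-valued logic Ł3 and K3 treat ½ differently under implication.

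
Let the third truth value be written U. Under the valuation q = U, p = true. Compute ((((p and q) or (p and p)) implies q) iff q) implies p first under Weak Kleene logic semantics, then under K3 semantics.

U; true

In Weak Kleene logic: p and q = true and U = U
p and p = true and true = true
(p and q) or (p and p) = U or true = U
((p and q) or (p and p)) implies q = U implies U = U  [any arg is the third value ⇒ result is the third value]
(((p and q) or (p and p)) implies q) iff q = U iff U = U
((((p and q) or (p and p)) implies q) iff q) implies p = U implies true = U
In K3: p and q = true and U = U
p and p = true and true = true
(p and q) or (p and p) = U or true = true
((p and q) or (p and p)) implies q = true implies U = U  [not true or U]
(((p and q) or (p and p)) implies q) iff q = U iff U = U
((((p and q) or (p and p)) implies q) iff q) implies p = U implies true = true
They differ because Weak Kleene logic and K3 treat U differently under the binary connectives.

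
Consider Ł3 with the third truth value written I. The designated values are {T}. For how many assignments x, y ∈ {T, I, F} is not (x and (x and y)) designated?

Of the 9 assignments, 5 give a value in {T}.

5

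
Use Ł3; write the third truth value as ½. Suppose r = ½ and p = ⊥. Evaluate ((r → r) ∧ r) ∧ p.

r → r = ½ → ½ = ⊤
(r → r) ∧ r = ⊤ ∧ ½ = ½
((r → r) ∧ r) ∧ p = ½ ∧ ⊥ = ⊥

⊥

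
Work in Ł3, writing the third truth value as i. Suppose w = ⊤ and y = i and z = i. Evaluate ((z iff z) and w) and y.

z iff z = i iff i = ⊤
(z iff z) and w = ⊤ and ⊤ = ⊤
((z iff z) and w) and y = ⊤ and i = i

i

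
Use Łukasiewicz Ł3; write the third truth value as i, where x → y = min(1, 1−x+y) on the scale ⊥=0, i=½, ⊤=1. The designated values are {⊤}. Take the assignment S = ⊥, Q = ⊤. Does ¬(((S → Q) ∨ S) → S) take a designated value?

Yes

S → Q = ⊥ → ⊤ = ⊤
(S → Q) ∨ S = ⊤ ∨ ⊥ = ⊤
((S → Q) ∨ S) → S = ⊤ → ⊥ = ⊥
¬(((S → Q) ∨ S) → S) = ¬⊥ = ⊤
⊤ ∈ {⊤}.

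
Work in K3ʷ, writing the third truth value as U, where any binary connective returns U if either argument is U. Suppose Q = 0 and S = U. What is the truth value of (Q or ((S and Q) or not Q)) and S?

S and Q = U and 0 = U
not Q = not 0 = 1
(S and Q) or not Q = U or 1 = U
Q or ((S and Q) or not Q) = 0 or U = U
(Q or ((S and Q) or not Q)) and S = U and U = U

U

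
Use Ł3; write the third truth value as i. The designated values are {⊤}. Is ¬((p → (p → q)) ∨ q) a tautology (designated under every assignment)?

No

Countermodel: p=⊤, q=⊤ gives ⊥, which is not designated.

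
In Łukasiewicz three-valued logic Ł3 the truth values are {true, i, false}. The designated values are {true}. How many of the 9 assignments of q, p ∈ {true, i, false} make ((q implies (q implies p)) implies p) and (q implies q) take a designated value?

Of the 9 assignments, 5 give a value in {true}.

5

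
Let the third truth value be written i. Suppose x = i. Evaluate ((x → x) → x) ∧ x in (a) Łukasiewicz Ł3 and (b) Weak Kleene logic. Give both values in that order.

In Łukasiewicz Ł3: x → x = i → i = 1  [min(1, 1−½+½)]
(x → x) → x = 1 → i = i
((x → x) → x) ∧ x = i ∧ i = i
In Weak Kleene logic: x → x = i → i = i
(x → x) → x = i → i = i
((x → x) → x) ∧ x = i ∧ i = i

i; i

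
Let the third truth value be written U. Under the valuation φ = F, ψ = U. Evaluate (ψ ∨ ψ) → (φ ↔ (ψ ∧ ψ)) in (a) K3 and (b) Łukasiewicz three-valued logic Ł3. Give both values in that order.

U; T

In K3: ψ ∨ ψ = U ∨ U = U
ψ ∧ ψ = U ∧ U = U
φ ↔ (ψ ∧ ψ) = F ↔ U = U
(ψ ∨ ψ) → (φ ↔ (ψ ∧ ψ)) = U → U = U  [¬U ∨ U]
In Łukasiewicz three-valued logic Ł3: ψ ∨ ψ = U ∨ U = U
ψ ∧ ψ = U ∧ U = U
φ ↔ (ψ ∧ ψ) = F ↔ U = U
(ψ ∨ ψ) → (φ ↔ (ψ ∧ ψ)) = U → U = T
They differ because K3 and Łukasiewicz three-valued logic Ł3 treat U differently under implication.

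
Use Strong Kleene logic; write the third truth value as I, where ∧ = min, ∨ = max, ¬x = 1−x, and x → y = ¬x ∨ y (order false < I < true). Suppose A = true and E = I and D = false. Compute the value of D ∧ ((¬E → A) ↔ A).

false

¬E = ¬I = I
¬E → A = I → true = true
(¬E → A) ↔ A = true ↔ true = true
D ∧ ((¬E → A) ↔ A) = false ∧ true = false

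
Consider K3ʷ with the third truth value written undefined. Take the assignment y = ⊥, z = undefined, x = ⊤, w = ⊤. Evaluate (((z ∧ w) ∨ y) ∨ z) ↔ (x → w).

undefined

z ∧ w = undefined ∧ ⊤ = undefined
(z ∧ w) ∨ y = undefined ∨ ⊥ = undefined
((z ∧ w) ∨ y) ∨ z = undefined ∨ undefined = undefined
x → w = ⊤ → ⊤ = ⊤
(((z ∧ w) ∨ y) ∨ z) ↔ (x → w) = undefined ↔ ⊤ = undefined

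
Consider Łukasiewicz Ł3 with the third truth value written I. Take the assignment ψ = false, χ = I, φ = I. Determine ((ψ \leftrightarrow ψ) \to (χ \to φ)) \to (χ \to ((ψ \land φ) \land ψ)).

ψ \leftrightarrow ψ = false \leftrightarrow false = true
χ \to φ = I \to I = true  [min(1, 1−½+½)]
(ψ \leftrightarrow ψ) \to (χ \to φ) = true \to true = true
ψ \land φ = false \land I = false
(ψ \land φ) \land ψ = false \land false = false
χ \to ((ψ \land φ) \land ψ) = I \to false = I
((ψ \leftrightarrow ψ) \to (χ \to φ)) \to (χ \to ((ψ \land φ) \land ψ)) = true \to I = I

I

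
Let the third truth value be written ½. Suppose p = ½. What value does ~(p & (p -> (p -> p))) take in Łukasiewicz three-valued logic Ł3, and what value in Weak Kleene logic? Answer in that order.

½; ½

In Łukasiewicz three-valued logic Ł3: p -> p = ½ -> ½ = true
p -> (p -> p) = ½ -> true = true
p & (p -> (p -> p)) = ½ & true = ½
~(p & (p -> (p -> p))) = ~½ = ½
In Weak Kleene logic: p -> p = ½ -> ½ = ½  [any arg is the third value ⇒ result is the third value]
p -> (p -> p) = ½ -> ½ = ½
p & (p -> (p -> p)) = ½ & ½ = ½
~(p & (p -> (p -> p))) = ~½ = ½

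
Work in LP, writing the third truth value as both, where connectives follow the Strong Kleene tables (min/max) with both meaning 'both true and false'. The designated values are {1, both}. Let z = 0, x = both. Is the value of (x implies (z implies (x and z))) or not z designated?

Yes

x and z = both and 0 = 0
z implies (x and z) = 0 implies 0 = 1
x implies (z implies (x and z)) = both implies 1 = 1  [not both or 1]
not z = not 0 = 1
(x implies (z implies (x and z))) or not z = 1 or 1 = 1
1 ∈ {1, both}.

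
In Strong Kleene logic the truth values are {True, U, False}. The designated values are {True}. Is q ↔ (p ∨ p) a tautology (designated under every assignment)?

No

Countermodel: q=True, p=U gives U, which is not designated.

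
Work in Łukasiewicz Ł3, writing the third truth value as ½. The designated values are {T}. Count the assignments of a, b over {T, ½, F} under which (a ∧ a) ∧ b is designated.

Designated under: (a=T, b=T).

1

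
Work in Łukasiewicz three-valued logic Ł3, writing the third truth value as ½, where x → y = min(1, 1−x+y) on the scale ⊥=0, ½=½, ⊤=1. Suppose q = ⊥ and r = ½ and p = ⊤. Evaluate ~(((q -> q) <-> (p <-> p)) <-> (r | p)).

⊥

q -> q = ⊥ -> ⊥ = ⊤
p <-> p = ⊤ <-> ⊤ = ⊤
(q -> q) <-> (p <-> p) = ⊤ <-> ⊤ = ⊤
r | p = ½ | ⊤ = ⊤
((q -> q) <-> (p <-> p)) <-> (r | p) = ⊤ <-> ⊤ = ⊤
~(((q -> q) <-> (p <-> p)) <-> (r | p)) = ~⊤ = ⊥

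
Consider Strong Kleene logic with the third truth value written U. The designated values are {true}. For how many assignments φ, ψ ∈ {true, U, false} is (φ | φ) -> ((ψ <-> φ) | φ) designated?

Of the 9 assignments, 6 give a value in {true}.

6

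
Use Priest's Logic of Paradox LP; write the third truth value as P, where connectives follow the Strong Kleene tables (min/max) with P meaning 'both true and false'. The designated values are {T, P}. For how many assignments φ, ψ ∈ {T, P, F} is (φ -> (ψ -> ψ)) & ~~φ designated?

Of the 9 assignments, 6 give a value in {T, P}.

6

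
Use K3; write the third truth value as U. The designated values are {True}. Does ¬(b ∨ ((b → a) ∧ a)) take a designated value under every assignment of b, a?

Countermodel: b=True, a=True gives False, which is not designated.

No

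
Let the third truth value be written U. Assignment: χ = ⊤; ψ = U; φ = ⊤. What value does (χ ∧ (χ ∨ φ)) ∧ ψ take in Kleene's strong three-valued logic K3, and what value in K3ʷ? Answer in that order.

In Kleene's strong three-valued logic K3: χ ∨ φ = ⊤ ∨ ⊤ = ⊤
χ ∧ (χ ∨ φ) = ⊤ ∧ ⊤ = ⊤
(χ ∧ (χ ∨ φ)) ∧ ψ = ⊤ ∧ U = U
In K3ʷ: χ ∨ φ = ⊤ ∨ ⊤ = ⊤
χ ∧ (χ ∨ φ) = ⊤ ∧ ⊤ = ⊤
(χ ∧ (χ ∨ φ)) ∧ ψ = ⊤ ∧ U = U

U; U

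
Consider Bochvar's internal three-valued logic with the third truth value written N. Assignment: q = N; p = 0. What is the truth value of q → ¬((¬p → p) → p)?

N

¬p = ¬0 = 1
¬p → p = 1 → 0 = 0
(¬p → p) → p = 0 → 0 = 1
¬((¬p → p) → p) = ¬1 = 0
q → ¬((¬p → p) → p) = N → 0 = N  [any arg is the third value ⇒ result is the third value]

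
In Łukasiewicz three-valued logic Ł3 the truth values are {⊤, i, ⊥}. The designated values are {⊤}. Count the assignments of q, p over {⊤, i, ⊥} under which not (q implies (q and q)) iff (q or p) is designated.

Designated under: (q=⊥, p=⊥).

1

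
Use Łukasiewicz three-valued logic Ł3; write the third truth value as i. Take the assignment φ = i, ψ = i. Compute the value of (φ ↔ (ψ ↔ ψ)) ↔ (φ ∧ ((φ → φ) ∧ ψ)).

True

ψ ↔ ψ = i ↔ i = True  [1 − |½−½|]
φ ↔ (ψ ↔ ψ) = i ↔ True = i
φ → φ = i → i = True
(φ → φ) ∧ ψ = True ∧ i = i
φ ∧ ((φ → φ) ∧ ψ) = i ∧ i = i
(φ ↔ (ψ ↔ ψ)) ↔ (φ ∧ ((φ → φ) ∧ ψ)) = i ↔ i = True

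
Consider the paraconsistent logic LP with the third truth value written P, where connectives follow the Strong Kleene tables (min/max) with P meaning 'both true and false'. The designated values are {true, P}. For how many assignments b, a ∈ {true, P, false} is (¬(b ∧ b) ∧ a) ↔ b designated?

5

Of the 9 assignments, 5 give a value in {true, P}.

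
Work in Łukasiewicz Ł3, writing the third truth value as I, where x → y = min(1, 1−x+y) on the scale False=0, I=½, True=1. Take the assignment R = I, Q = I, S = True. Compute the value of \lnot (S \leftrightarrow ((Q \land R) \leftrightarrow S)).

Q \land R = I \land I = I
(Q \land R) \leftrightarrow S = I \leftrightarrow True = I
S \leftrightarrow ((Q \land R) \leftrightarrow S) = True \leftrightarrow I = I
\lnot (S \leftrightarrow ((Q \land R) \leftrightarrow S)) = \lnot I = I

I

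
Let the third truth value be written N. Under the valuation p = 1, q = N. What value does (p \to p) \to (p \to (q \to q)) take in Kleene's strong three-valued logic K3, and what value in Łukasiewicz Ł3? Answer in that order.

In Kleene's strong three-valued logic K3: p \to p = 1 \to 1 = 1
q \to q = N \to N = N
p \to (q \to q) = 1 \to N = N
(p \to p) \to (p \to (q \to q)) = 1 \to N = N
In Łukasiewicz Ł3: p \to p = 1 \to 1 = 1
q \to q = N \to N = 1  [min(1, 1−½+½)]
p \to (q \to q) = 1 \to 1 = 1
(p \to p) \to (p \to (q \to q)) = 1 \to 1 = 1
They differ because Kleene's strong three-valued logic K3 and Łukasiewicz Ł3 treat N differently under implication.

N; 1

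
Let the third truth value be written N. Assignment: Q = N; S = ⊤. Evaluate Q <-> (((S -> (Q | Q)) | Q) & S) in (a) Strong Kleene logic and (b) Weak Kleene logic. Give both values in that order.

N; N

In Strong Kleene logic: Q | Q = N | N = N
S -> (Q | Q) = ⊤ -> N = N  [~⊤ | N]
(S -> (Q | Q)) | Q = N | N = N
((S -> (Q | Q)) | Q) & S = N & ⊤ = N
Q <-> (((S -> (Q | Q)) | Q) & S) = N <-> N = N
In Weak Kleene logic: Q | Q = N | N = N
S -> (Q | Q) = ⊤ -> N = N
(S -> (Q | Q)) | Q = N | N = N
((S -> (Q | Q)) | Q) & S = N & ⊤ = N
Q <-> (((S -> (Q | Q)) | Q) & S) = N <-> N = N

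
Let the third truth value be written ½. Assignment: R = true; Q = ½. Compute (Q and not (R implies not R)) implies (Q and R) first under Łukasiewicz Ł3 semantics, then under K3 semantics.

true; ½

In Łukasiewicz Ł3: not R = not true = false
R implies not R = true implies false = false
not (R implies not R) = not false = true
Q and not (R implies not R) = ½ and true = ½
Q and R = ½ and true = ½
(Q and not (R implies not R)) implies (Q and R) = ½ implies ½ = true  [min(1, 1−½+½)]
In K3: not R = not true = false
R implies not R = true implies false = false
not (R implies not R) = not false = true
Q and not (R implies not R) = ½ and true = ½
Q and R = ½ and true = ½
(Q and not (R implies not R)) implies (Q and R) = ½ implies ½ = ½
They differ because Łukasiewicz Ł3 and K3 treat ½ differently under implication.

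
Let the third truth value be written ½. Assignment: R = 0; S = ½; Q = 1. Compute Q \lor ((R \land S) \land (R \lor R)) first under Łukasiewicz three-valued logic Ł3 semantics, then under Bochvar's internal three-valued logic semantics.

In Łukasiewicz three-valued logic Ł3: R \land S = 0 \land ½ = 0
R \lor R = 0 \lor 0 = 0
(R \land S) \land (R \lor R) = 0 \land 0 = 0
Q \lor ((R \land S) \land (R \lor R)) = 1 \lor 0 = 1
In Bochvar's internal three-valued logic: R \land S = 0 \land ½ = ½
R \lor R = 0 \lor 0 = 0
(R \land S) \land (R \lor R) = ½ \land 0 = ½
Q \lor ((R \land S) \land (R \lor R)) = 1 \lor ½ = ½
They differ because Łukasiewicz three-valued logic Ł3 and Bochvar's internal three-valued logic treat ½ differently under the binary connectives.

1; ½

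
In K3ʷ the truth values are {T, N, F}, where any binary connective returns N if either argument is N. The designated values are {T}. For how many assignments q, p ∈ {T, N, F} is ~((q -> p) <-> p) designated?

1

Designated under: (q=F, p=F).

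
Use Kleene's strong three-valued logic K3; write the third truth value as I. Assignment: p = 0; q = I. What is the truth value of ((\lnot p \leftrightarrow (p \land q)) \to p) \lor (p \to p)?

\lnot p = \lnot 0 = 1
p \land q = 0 \land I = 0
\lnot p \leftrightarrow (p \land q) = 1 \leftrightarrow 0 = 0
(\lnot p \leftrightarrow (p \land q)) \to p = 0 \to 0 = 1
p \to p = 0 \to 0 = 1
((\lnot p \leftrightarrow (p \land q)) \to p) \lor (p \to p) = 1 \lor 1 = 1

1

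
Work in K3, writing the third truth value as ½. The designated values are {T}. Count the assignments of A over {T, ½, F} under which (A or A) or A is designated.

1

A=T: T ✓
A=½: ½ ·
A=F: F ·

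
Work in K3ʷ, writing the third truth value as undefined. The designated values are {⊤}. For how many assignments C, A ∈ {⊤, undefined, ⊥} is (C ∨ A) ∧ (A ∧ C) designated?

1

Designated under: (C=⊤, A=⊤).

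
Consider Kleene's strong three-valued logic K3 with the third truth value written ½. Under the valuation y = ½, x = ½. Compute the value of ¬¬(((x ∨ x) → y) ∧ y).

x ∨ x = ½ ∨ ½ = ½
(x ∨ x) → y = ½ → ½ = ½  [¬½ ∨ ½]
((x ∨ x) → y) ∧ y = ½ ∧ ½ = ½
¬(((x ∨ x) → y) ∧ y) = ¬½ = ½
¬¬(((x ∨ x) → y) ∧ y) = ¬½ = ½

½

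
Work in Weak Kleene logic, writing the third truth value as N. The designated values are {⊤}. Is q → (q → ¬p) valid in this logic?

No

Countermodel: q=⊤, p=⊤ gives ⊥, which is not designated.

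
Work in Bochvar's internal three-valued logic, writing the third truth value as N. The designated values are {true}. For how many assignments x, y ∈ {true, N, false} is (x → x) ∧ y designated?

2

Designated under: (x=true, y=true); (x=false, y=true).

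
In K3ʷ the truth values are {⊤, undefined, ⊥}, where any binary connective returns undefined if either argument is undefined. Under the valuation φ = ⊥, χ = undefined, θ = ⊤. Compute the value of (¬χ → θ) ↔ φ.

¬χ = ¬undefined = undefined
¬χ → θ = undefined → ⊤ = undefined
(¬χ → θ) ↔ φ = undefined ↔ ⊥ = undefined

undefined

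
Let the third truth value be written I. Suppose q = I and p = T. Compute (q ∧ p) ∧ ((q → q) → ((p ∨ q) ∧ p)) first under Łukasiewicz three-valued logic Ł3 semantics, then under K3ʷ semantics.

In Łukasiewicz three-valued logic Ł3: q ∧ p = I ∧ T = I
q → q = I → I = T  [min(1, 1−½+½)]
p ∨ q = T ∨ I = T
(p ∨ q) ∧ p = T ∧ T = T
(q → q) → ((p ∨ q) ∧ p) = T → T = T
(q ∧ p) ∧ ((q → q) → ((p ∨ q) ∧ p)) = I ∧ T = I
In K3ʷ: q ∧ p = I ∧ T = I
q → q = I → I = I  [any arg is the third value ⇒ result is the third value]
p ∨ q = T ∨ I = I
(p ∨ q) ∧ p = I ∧ T = I
(q → q) → ((p ∨ q) ∧ p) = I → I = I
(q ∧ p) ∧ ((q → q) → ((p ∨ q) ∧ p)) = I ∧ I = I

I; I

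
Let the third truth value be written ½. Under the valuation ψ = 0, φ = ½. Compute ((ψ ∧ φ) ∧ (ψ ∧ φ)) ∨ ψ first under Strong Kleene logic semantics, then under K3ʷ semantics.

0; ½

In Strong Kleene logic: ψ ∧ φ = 0 ∧ ½ = 0
ψ ∧ φ = 0 ∧ ½ = 0
(ψ ∧ φ) ∧ (ψ ∧ φ) = 0 ∧ 0 = 0
((ψ ∧ φ) ∧ (ψ ∧ φ)) ∨ ψ = 0 ∨ 0 = 0
In K3ʷ: ψ ∧ φ = 0 ∧ ½ = ½
ψ ∧ φ = 0 ∧ ½ = ½
(ψ ∧ φ) ∧ (ψ ∧ φ) = ½ ∧ ½ = ½
((ψ ∧ φ) ∧ (ψ ∧ φ)) ∨ ψ = ½ ∨ 0 = ½
They differ because Strong Kleene logic and K3ʷ treat ½ differently under the binary connectives.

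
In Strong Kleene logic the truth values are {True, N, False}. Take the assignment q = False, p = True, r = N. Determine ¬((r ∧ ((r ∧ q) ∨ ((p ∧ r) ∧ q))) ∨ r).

N

r ∧ q = N ∧ False = False
p ∧ r = True ∧ N = N
(p ∧ r) ∧ q = N ∧ False = False
(r ∧ q) ∨ ((p ∧ r) ∧ q) = False ∨ False = False
r ∧ ((r ∧ q) ∨ ((p ∧ r) ∧ q)) = N ∧ False = False
(r ∧ ((r ∧ q) ∨ ((p ∧ r) ∧ q))) ∨ r = False ∨ N = N
¬((r ∧ ((r ∧ q) ∨ ((p ∧ r) ∧ q))) ∨ r) = ¬N = N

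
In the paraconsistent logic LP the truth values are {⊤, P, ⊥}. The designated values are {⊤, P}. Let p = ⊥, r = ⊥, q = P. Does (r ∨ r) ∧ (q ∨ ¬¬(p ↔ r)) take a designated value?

No

r ∨ r = ⊥ ∨ ⊥ = ⊥
p ↔ r = ⊥ ↔ ⊥ = ⊤
¬(p ↔ r) = ¬⊤ = ⊥
¬¬(p ↔ r) = ¬⊥ = ⊤
q ∨ ¬¬(p ↔ r) = P ∨ ⊤ = ⊤
(r ∨ r) ∧ (q ∨ ¬¬(p ↔ r)) = ⊥ ∧ ⊤ = ⊥
⊥ ∉ {⊤, P}.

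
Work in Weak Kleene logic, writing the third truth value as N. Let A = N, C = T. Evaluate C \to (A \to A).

A \to A = N \to N = N  [any arg is the third value ⇒ result is the third value]
C \to (A \to A) = T \to N = N

N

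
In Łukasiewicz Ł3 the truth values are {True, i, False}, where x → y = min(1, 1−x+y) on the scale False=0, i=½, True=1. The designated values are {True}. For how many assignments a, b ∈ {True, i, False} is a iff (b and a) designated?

Of the 9 assignments, 6 give a value in {True}.

6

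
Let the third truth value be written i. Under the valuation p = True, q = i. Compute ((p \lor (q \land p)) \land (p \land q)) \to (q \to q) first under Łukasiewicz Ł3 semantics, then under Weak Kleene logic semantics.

In Łukasiewicz Ł3: q \land p = i \land True = i
p \lor (q \land p) = True \lor i = True
p \land q = True \land i = i
(p \lor (q \land p)) \land (p \land q) = True \land i = i
q \to q = i \to i = True  [min(1, 1−½+½)]
((p \lor (q \land p)) \land (p \land q)) \to (q \to q) = i \to True = True
In Weak Kleene logic: q \land p = i \land True = i
p \lor (q \land p) = True \lor i = i
p \land q = True \land i = i
(p \lor (q \land p)) \land (p \land q) = i \land i = i
q \to q = i \to i = i  [any arg is the third value ⇒ result is the third value]
((p \lor (q \land p)) \land (p \land q)) \to (q \to q) = i \to i = i
They differ because Łukasiewicz Ł3 and Weak Kleene logic treat i differently under the binary connectives.

True; i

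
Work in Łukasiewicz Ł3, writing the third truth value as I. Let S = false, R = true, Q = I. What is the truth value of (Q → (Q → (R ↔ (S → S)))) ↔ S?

S → S = false → false = true
R ↔ (S → S) = true ↔ true = true
Q → (R ↔ (S → S)) = I → true = true
Q → (Q → (R ↔ (S → S))) = I → true = true
(Q → (Q → (R ↔ (S → S)))) ↔ S = true ↔ false = false

false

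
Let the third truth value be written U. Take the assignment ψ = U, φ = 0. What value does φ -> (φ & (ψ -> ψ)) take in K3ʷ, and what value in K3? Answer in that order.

U; 1

In K3ʷ: ψ -> ψ = U -> U = U  [any arg is the third value ⇒ result is the third value]
φ & (ψ -> ψ) = 0 & U = U
φ -> (φ & (ψ -> ψ)) = 0 -> U = U
In K3: ψ -> ψ = U -> U = U  [~U | U]
φ & (ψ -> ψ) = 0 & U = 0
φ -> (φ & (ψ -> ψ)) = 0 -> 0 = 1
They differ because K3ʷ and K3 treat U differently under the binary connectives.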